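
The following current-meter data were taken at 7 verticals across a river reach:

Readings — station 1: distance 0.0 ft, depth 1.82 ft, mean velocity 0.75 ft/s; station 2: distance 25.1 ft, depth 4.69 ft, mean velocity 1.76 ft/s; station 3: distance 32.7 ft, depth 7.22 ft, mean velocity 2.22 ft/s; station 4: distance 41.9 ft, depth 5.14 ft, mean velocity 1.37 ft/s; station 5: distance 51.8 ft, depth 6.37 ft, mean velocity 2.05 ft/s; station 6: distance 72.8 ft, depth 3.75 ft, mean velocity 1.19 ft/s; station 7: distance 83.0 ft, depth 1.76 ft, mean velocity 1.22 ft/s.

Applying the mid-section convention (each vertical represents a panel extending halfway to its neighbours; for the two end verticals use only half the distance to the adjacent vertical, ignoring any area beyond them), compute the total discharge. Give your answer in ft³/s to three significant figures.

636 ft³/s

w_1 = (25.1 − 0.0)/2 = 12.55 ft; q_1 = 0.75 × 1.82 × 12.55 = 17.13 ft³/s
w_2 = (32.7 − 0.0)/2 = 16.35 ft; q_2 = 1.76 × 4.69 × 16.35 = 135.0 ft³/s
w_3 = (41.9 − 25.1)/2 = 8.4 ft; q_3 = 2.22 × 7.22 × 8.4 = 134.6 ft³/s
w_4 = (51.8 − 32.7)/2 = 9.55 ft; q_4 = 1.37 × 5.14 × 9.55 = 67.25 ft³/s
w_5 = (72.8 − 41.9)/2 = 15.45 ft; q_5 = 2.05 × 6.37 × 15.45 = 201.8 ft³/s
w_6 = (83.0 − 51.8)/2 = 15.6 ft; q_6 = 1.19 × 3.75 × 15.6 = 69.62 ft³/s
w_7 = (83.0 − 72.8)/2 = 5.1 ft; q_7 = 1.22 × 1.76 × 5.1 = 10.95 ft³/s
Q = Σ qᵢ = 636.3 ft³/s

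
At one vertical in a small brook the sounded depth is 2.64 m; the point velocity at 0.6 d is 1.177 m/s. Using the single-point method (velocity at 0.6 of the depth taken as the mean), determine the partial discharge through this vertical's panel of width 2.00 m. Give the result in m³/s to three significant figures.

v̄ = v₀.₆ = 1.177 m/s
q = v̄ × d × w = 1.177 × 2.64 × 2.00 = 6.215 m³/s

6.21 m³/s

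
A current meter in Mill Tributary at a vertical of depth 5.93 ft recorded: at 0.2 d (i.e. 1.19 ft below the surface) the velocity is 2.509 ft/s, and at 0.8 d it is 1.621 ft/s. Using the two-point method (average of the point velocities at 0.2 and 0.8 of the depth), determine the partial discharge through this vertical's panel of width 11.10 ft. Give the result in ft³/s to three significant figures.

136 ft³/s

v̄ = (2.509 + 1.621) / 2 = 2.065 ft/s
q = v̄ × d × w = 2.065 × 5.93 × 11.10 = 135.9 ft³/s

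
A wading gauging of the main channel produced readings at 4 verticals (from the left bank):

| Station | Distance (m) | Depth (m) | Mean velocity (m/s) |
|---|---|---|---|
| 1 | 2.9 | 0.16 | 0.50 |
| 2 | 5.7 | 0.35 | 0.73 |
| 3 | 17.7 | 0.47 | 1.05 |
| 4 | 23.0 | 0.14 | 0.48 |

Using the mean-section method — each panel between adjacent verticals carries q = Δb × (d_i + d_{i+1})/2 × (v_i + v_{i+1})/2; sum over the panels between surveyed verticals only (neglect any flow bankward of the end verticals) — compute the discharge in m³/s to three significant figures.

Panel 1-2: Δb = 2.8 m, d̄ = (0.16+0.35)/2 = 0.255, v̄ = (0.50+0.73)/2 = 0.615 → q = 2.8×0.255×0.615 = 0.4391 m³/s
Panel 2-3: Δb = 12 m, d̄ = (0.35+0.47)/2 = 0.41, v̄ = (0.73+1.05)/2 = 0.89 → q = 12×0.41×0.89 = 4.379 m³/s
Panel 3-4: Δb = 5.3 m, d̄ = (0.47+0.14)/2 = 0.305, v̄ = (1.05+0.48)/2 = 0.765 → q = 5.3×0.305×0.765 = 1.237 m³/s
Q = Σ q = 6.055 m³/s

6.05 m³/s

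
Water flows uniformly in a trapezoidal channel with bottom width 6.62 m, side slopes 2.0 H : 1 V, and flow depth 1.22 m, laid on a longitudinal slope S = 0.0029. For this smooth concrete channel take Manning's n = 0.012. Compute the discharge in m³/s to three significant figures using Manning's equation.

46.8 m³/s

A = (b + z·y)·y = (6.62 + 2.0×1.22)×1.22 = 11.05 m²
P = b + 2y√(1+z²) = 6.62 + 2×1.22×√(1+2.0²) = 12.08 m
R = A/P = 11.05/12.08 = 0.9153 m
Q = (1/n)·A·R^(2/3)·S^(1/2) = (1/0.012) × 11.05 × 0.9153^(2/3) × 0.0029^(1/2) = 46.76 m³/s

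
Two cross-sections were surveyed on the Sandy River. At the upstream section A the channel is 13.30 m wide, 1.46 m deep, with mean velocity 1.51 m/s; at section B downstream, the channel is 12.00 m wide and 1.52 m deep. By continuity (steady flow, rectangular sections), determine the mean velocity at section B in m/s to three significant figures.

1.61 m/s

Q = A₁V₁ = (13.30×1.46) × 1.51 = 29.32 m³/s
A₂ = 12.00 × 1.52 = 18.24 m²
V₂ = Q/A₂ = 29.32/18.24 = 1.608 m/s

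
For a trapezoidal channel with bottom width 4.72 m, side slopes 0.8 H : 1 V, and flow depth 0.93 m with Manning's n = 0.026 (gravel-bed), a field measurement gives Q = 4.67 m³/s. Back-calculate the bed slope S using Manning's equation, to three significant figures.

A = (b + z·y)·y = (4.72 + 0.8×0.93)×0.93 = 5.082 m²
P = b + 2y√(1+z²) = 4.72 + 2×0.93×√(1+0.8²) = 7.102 m
R = A/P = 5.082/7.102 = 0.7155 m
S = (Q·n / (1·A·R^(2/3)))² = (4.67×0.026 / (1×5.082×0.8000))² = 0.0008922

0.000892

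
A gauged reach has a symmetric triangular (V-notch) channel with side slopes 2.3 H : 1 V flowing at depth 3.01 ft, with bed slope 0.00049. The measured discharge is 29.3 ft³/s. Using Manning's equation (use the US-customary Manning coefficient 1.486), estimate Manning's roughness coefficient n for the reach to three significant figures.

A = z·y² = 2.3×3.01² = 20.84 ft²
P = 2y√(1+z²) = 2×3.01×√(1+2.3²) = 15.10 ft
R = A/P = 20.84/15.10 = 1.380 ft
n = (1.486/Q)·A·R^(2/3)·S^(1/2) = (1.486/29.3) × 20.84 × 1.240 × 0.02214 = 0.02900

0.0290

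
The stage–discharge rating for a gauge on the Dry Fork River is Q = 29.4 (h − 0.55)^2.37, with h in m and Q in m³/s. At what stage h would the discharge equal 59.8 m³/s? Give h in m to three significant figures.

1.90 m

h − h₀ = (Q/C)^(1/b) = (59.8/29.4)^(1/2.37) = 1.349 m
h = 0.55 + 1.349 = 1.899 m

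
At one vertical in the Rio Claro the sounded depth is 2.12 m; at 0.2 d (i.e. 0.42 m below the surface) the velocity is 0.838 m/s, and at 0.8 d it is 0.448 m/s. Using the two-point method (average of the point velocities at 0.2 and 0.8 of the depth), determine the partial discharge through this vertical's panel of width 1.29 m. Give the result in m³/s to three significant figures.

v̄ = (0.838 + 0.448) / 2 = 0.6430 m/s
q = v̄ × d × w = 0.6430 × 2.12 × 1.29 = 1.758 m³/s

1.76 m³/s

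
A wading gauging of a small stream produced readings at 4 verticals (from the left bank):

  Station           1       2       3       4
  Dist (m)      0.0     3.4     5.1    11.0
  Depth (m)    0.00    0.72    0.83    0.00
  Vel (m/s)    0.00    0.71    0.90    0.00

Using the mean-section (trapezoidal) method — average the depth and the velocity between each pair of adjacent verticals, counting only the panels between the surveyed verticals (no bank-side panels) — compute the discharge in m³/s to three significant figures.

Panel 1-2: Δb = 3.4 m, d̄ = (0.00+0.72)/2 = 0.36, v̄ = (0.00+0.71)/2 = 0.355 → q = 3.4×0.36×0.355 = 0.4345 m³/s
Panel 2-3: Δb = 1.7 m, d̄ = (0.72+0.83)/2 = 0.775, v̄ = (0.71+0.90)/2 = 0.805 → q = 1.7×0.775×0.805 = 1.061 m³/s
Panel 3-4: Δb = 5.9 m, d̄ = (0.83+0.00)/2 = 0.415, v̄ = (0.90+0.00)/2 = 0.45 → q = 5.9×0.415×0.45 = 1.102 m³/s
Q = Σ q = 2.597 m³/s

2.60 m³/s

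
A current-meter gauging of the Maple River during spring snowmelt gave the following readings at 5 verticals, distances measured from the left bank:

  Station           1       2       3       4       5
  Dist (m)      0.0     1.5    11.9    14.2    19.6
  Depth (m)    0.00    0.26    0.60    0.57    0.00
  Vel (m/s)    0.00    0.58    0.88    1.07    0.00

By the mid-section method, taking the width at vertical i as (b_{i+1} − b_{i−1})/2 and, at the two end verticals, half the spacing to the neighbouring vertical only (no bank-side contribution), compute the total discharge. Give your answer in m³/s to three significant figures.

6.60 m³/s

w_2 = (11.9 − 0.0)/2 = 5.95 m; q_2 = 0.58 × 0.26 × 5.95 = 0.8973 m³/s
w_3 = (14.2 − 1.5)/2 = 6.35 m; q_3 = 0.88 × 0.60 × 6.35 = 3.353 m³/s
w_4 = (19.6 − 11.9)/2 = 3.85 m; q_4 = 1.07 × 0.57 × 3.85 = 2.348 m³/s
Stations 1, 5 contribute zero (depth or velocity is 0).
Q = Σ qᵢ = 6.598 m³/s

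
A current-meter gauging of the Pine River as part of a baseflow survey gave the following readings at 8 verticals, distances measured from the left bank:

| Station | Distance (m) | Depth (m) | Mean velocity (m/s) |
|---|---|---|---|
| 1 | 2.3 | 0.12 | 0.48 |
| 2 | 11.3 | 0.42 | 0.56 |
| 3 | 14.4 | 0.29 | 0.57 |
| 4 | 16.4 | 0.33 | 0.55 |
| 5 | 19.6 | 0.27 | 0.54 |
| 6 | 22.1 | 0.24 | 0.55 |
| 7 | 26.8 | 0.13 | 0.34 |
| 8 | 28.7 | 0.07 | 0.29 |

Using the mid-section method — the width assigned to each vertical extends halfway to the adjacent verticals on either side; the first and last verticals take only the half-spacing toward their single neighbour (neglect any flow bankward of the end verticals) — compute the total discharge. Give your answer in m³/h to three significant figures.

w_1 = (11.3 − 2.3)/2 = 4.5 m; q_1 = 0.48 × 0.12 × 4.5 = 0.2592 m³/s
w_2 = (14.4 − 2.3)/2 = 6.05 m; q_2 = 0.56 × 0.42 × 6.05 = 1.423 m³/s
w_3 = (16.4 − 11.3)/2 = 2.55 m; q_3 = 0.57 × 0.29 × 2.55 = 0.4215 m³/s
w_4 = (19.6 − 14.4)/2 = 2.6 m; q_4 = 0.55 × 0.33 × 2.6 = 0.4719 m³/s
w_5 = (22.1 − 16.4)/2 = 2.85 m; q_5 = 0.54 × 0.27 × 2.85 = 0.4155 m³/s
w_6 = (26.8 − 19.6)/2 = 3.6 m; q_6 = 0.55 × 0.24 × 3.6 = 0.4752 m³/s
w_7 = (28.7 − 22.1)/2 = 3.3 m; q_7 = 0.34 × 0.13 × 3.3 = 0.1459 m³/s
w_8 = (28.7 − 26.8)/2 = 0.95 m; q_8 = 0.29 × 0.07 × 0.95 = 0.01929 m³/s
Q = Σ qᵢ = 3.631 m³/s
= 3.631 × 3600 = 13070 m³/h

13100 m³/h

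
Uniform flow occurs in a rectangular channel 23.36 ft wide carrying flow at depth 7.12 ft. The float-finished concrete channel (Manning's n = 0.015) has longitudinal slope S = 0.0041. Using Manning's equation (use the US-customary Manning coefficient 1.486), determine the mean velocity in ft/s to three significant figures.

A = b·y = 23.36 × 7.12 = 166.3 ft²
P = b + 2y = 23.36 + 2×7.12 = 37.60 ft
R = A/P = 166.3/37.60 = 4.423 ft
Q = (1.486/n)·A·R^(2/3)·S^(1/2) = (1.486/0.015) × 166.3 × 4.423^(2/3) × 0.0041^(1/2) = 2843 ft³/s
V = Q/A = 2843/166.3 = 17.09 ft/s

17.1 ft/s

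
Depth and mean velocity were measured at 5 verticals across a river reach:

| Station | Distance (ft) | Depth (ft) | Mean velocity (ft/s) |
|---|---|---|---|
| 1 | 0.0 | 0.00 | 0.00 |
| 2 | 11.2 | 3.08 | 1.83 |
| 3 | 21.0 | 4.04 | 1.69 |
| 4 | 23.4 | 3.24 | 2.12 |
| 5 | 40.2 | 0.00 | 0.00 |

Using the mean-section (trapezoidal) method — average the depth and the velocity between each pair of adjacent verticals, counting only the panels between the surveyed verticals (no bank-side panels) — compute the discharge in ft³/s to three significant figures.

123 ft³/s

Panel 1-2: Δb = 11.2 ft, d̄ = (0.00+3.08)/2 = 1.54, v̄ = (0.00+1.83)/2 = 0.915 → q = 11.2×1.54×0.915 = 15.78 ft³/s
Panel 2-3: Δb = 9.8 ft, d̄ = (3.08+4.04)/2 = 3.56, v̄ = (1.83+1.69)/2 = 1.76 → q = 9.8×3.56×1.76 = 61.40 ft³/s
Panel 3-4: Δb = 2.4 ft, d̄ = (4.04+3.24)/2 = 3.64, v̄ = (1.69+2.12)/2 = 1.905 → q = 2.4×3.64×1.905 = 16.64 ft³/s
Panel 4-5: Δb = 16.8 ft, d̄ = (3.24+0.00)/2 = 1.62, v̄ = (2.12+0.00)/2 = 1.06 → q = 16.8×1.62×1.06 = 28.85 ft³/s
Q = Σ q = 122.7 ft³/s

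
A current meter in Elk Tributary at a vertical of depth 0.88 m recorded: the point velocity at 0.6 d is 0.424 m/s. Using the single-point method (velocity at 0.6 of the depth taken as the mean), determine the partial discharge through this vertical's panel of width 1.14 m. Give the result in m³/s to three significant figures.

0.425 m³/s

v̄ = v₀.₆ = 0.424 m/s
q = v̄ × d × w = 0.4240 × 0.88 × 1.14 = 0.4254 m³/s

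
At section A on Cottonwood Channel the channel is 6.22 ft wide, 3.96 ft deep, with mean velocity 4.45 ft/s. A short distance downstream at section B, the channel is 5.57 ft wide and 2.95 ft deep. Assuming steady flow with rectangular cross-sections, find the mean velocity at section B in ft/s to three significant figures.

Q = A₁V₁ = (6.22×3.96) × 4.45 = 109.6 ft³/s
A₂ = 5.57 × 2.95 = 16.43 ft²
V₂ = Q/A₂ = 109.6/16.43 = 6.671 ft/s

6.67 ft/s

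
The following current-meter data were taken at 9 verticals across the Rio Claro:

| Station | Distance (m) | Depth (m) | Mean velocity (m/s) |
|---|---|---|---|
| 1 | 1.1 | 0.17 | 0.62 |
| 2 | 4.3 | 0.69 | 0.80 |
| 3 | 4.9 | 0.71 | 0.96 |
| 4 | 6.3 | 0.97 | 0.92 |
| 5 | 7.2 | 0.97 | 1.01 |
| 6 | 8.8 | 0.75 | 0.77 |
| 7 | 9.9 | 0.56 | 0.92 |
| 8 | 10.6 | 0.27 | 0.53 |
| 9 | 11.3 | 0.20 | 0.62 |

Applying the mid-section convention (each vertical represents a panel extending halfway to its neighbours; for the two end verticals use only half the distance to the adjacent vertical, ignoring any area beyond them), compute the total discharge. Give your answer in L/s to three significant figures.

5540 L/s

w_1 = (4.3 − 1.1)/2 = 1.6 m; q_1 = 0.62 × 0.17 × 1.6 = 0.1686 m³/s
w_2 = (4.9 − 1.1)/2 = 1.9 m; q_2 = 0.80 × 0.69 × 1.9 = 1.049 m³/s
w_3 = (6.3 − 4.3)/2 = 1 m; q_3 = 0.96 × 0.71 × 1 = 0.6816 m³/s
w_4 = (7.2 − 4.9)/2 = 1.15 m; q_4 = 0.92 × 0.97 × 1.15 = 1.026 m³/s
w_5 = (8.8 − 6.3)/2 = 1.25 m; q_5 = 1.01 × 0.97 × 1.25 = 1.225 m³/s
w_6 = (9.9 − 7.2)/2 = 1.35 m; q_6 = 0.77 × 0.75 × 1.35 = 0.7796 m³/s
w_7 = (10.6 − 8.8)/2 = 0.9 m; q_7 = 0.92 × 0.56 × 0.9 = 0.4637 m³/s
w_8 = (11.3 − 9.9)/2 = 0.7 m; q_8 = 0.53 × 0.27 × 0.7 = 0.1002 m³/s
w_9 = (11.3 − 10.6)/2 = 0.35 m; q_9 = 0.62 × 0.20 × 0.35 = 0.04340 m³/s
Q = Σ qᵢ = 5.537 m³/s
= 5.537 × 1000 = 5537 L/s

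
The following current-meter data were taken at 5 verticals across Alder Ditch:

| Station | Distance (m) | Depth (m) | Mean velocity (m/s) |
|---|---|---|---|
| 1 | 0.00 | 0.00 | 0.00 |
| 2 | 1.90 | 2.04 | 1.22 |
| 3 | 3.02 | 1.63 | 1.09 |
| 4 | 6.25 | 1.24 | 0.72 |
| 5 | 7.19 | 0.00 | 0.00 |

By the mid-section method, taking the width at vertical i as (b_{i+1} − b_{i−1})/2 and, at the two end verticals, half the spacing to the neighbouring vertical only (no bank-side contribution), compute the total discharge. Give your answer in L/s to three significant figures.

w_2 = (3.02 − 0.00)/2 = 1.51 m; q_2 = 1.22 × 2.04 × 1.51 = 3.758 m³/s
w_3 = (6.25 − 1.90)/2 = 2.175 m; q_3 = 1.09 × 1.63 × 2.175 = 3.864 m³/s
w_4 = (7.19 − 3.02)/2 = 2.085 m; q_4 = 0.72 × 1.24 × 2.085 = 1.861 m³/s
Stations 1, 5 contribute zero (depth or velocity is 0).
Q = Σ qᵢ = 9.484 m³/s
= 9.484 × 1000 = 9484 L/s

9480 L/s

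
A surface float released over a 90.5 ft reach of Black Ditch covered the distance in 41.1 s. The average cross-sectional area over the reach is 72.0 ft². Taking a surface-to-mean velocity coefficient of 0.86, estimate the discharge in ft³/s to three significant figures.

136 ft³/s

v_surface = L / t̄ = 90.5 / 41.1 = 2.202 ft/s
v_mean = 0.86 × 2.202 = 1.894 ft/s
Q = A × v_mean = 72.0 × 1.894 = 136.3 ft³/s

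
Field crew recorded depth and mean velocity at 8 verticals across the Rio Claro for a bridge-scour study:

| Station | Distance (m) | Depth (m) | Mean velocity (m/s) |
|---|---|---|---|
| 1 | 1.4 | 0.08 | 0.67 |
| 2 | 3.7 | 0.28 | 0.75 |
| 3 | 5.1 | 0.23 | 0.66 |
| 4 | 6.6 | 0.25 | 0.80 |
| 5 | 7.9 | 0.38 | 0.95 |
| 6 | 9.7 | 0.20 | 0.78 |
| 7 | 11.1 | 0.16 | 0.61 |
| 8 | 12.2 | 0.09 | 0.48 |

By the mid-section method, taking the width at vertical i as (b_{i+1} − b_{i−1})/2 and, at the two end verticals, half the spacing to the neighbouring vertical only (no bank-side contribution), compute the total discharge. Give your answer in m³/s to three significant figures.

1.91 m³/s

w_1 = (3.7 − 1.4)/2 = 1.15 m; q_1 = 0.67 × 0.08 × 1.15 = 0.06164 m³/s
w_2 = (5.1 − 1.4)/2 = 1.85 m; q_2 = 0.75 × 0.28 × 1.85 = 0.3885 m³/s
w_3 = (6.6 − 3.7)/2 = 1.45 m; q_3 = 0.66 × 0.23 × 1.45 = 0.2201 m³/s
w_4 = (7.9 − 5.1)/2 = 1.4 m; q_4 = 0.80 × 0.25 × 1.4 = 0.2800 m³/s
w_5 = (9.7 − 6.6)/2 = 1.55 m; q_5 = 0.95 × 0.38 × 1.55 = 0.5596 m³/s
w_6 = (11.1 − 7.9)/2 = 1.6 m; q_6 = 0.78 × 0.20 × 1.6 = 0.2496 m³/s
w_7 = (12.2 − 9.7)/2 = 1.25 m; q_7 = 0.61 × 0.16 × 1.25 = 0.1220 m³/s
w_8 = (12.2 − 11.1)/2 = 0.55 m; q_8 = 0.48 × 0.09 × 0.55 = 0.02376 m³/s
Q = Σ qᵢ = 1.905 m³/s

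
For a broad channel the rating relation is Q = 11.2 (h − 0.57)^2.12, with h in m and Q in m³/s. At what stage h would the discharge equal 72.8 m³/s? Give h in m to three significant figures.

2.99 m

h − h₀ = (Q/C)^(1/b) = (72.8/11.2)^(1/2.12) = 2.418 m
h = 0.57 + 2.418 = 2.988 m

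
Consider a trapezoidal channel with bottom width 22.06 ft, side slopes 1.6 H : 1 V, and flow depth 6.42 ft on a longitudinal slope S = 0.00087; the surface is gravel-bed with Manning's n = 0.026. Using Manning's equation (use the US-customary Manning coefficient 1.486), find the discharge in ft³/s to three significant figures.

952 ft³/s

A = (b + z·y)·y = (22.06 + 1.6×6.42)×6.42 = 207.6 ft²
P = b + 2y√(1+z²) = 22.06 + 2×6.42×√(1+1.6²) = 46.29 ft
R = A/P = 207.6/46.29 = 4.484 ft
Q = (1.486/n)·A·R^(2/3)·S^(1/2) = (1.486/0.026) × 207.6 × 4.484^(2/3) × 0.00087^(1/2) = 951.6 ft³/s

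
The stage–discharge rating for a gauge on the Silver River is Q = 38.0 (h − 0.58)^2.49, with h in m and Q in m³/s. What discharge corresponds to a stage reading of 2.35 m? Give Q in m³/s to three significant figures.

157 m³/s

Q = 38.0 × (2.35 − 0.58)^2.49 = 38.0 × 1.77^2.49 = 157.5 m³/s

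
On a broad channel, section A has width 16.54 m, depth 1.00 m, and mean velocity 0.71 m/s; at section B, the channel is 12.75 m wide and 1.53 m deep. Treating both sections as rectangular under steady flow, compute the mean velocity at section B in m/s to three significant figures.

Q = A₁V₁ = (16.54×1.00) × 0.71 = 11.74 m³/s
A₂ = 12.75 × 1.53 = 19.51 m²
V₂ = Q/A₂ = 11.74/19.51 = 0.6020 m/s

0.602 m/s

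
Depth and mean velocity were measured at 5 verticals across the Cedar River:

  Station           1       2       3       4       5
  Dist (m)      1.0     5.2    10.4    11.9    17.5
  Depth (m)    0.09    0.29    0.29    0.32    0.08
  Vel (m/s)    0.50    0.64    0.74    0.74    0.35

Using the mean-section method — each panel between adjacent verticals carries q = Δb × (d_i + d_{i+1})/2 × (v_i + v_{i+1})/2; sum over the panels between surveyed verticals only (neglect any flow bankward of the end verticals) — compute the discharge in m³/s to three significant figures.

Panel 1-2: Δb = 4.2 m, d̄ = (0.09+0.29)/2 = 0.19, v̄ = (0.50+0.64)/2 = 0.57 → q = 4.2×0.19×0.57 = 0.4549 m³/s
Panel 2-3: Δb = 5.2 m, d̄ = (0.29+0.29)/2 = 0.29, v̄ = (0.64+0.74)/2 = 0.69 → q = 5.2×0.29×0.69 = 1.041 m³/s
Panel 3-4: Δb = 1.5 m, d̄ = (0.29+0.32)/2 = 0.305, v̄ = (0.74+0.74)/2 = 0.74 → q = 1.5×0.305×0.74 = 0.3386 m³/s
Panel 4-5: Δb = 5.6 m, d̄ = (0.32+0.08)/2 = 0.2, v̄ = (0.74+0.35)/2 = 0.545 → q = 5.6×0.2×0.545 = 0.6104 m³/s
Q = Σ q = 2.444 m³/s

2.44 m³/s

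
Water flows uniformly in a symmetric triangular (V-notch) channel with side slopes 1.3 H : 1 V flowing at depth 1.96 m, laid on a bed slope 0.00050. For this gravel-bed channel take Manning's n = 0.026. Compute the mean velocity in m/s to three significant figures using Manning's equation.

0.727 m/s

A = z·y² = 1.3×1.96² = 4.994 m²
P = 2y√(1+z²) = 2×1.96×√(1+1.3²) = 6.429 m
R = A/P = 4.994/6.429 = 0.7768 m
Q = (1/n)·A·R^(2/3)·S^(1/2) = (1/0.026) × 4.994 × 0.7768^(2/3) × 0.00050^(1/2) = 3.629 m³/s
V = Q/A = 3.629/4.994 = 0.7267 m/s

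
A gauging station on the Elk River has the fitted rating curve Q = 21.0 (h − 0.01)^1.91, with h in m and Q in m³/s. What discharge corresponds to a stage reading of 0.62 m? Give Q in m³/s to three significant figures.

8.17 m³/s

Q = 21.0 × (0.62 − 0.01)^1.91 = 21.0 × 0.61^1.91 = 8.170 m³/s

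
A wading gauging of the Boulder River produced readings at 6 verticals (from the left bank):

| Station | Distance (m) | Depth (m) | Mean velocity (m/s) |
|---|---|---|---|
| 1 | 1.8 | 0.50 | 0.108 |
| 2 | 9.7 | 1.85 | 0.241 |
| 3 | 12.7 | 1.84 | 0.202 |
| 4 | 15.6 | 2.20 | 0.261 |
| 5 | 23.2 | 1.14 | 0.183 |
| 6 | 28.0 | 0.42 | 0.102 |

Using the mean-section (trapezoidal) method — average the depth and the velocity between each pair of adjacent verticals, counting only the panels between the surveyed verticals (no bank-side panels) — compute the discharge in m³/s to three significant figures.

7.55 m³/s

Panel 1-2: Δb = 7.9 m, d̄ = (0.50+1.85)/2 = 1.175, v̄ = (0.108+0.241)/2 = 0.1745 → q = 7.9×1.175×0.1745 = 1.620 m³/s
Panel 2-3: Δb = 3 m, d̄ = (1.85+1.84)/2 = 1.845, v̄ = (0.241+0.202)/2 = 0.2215 → q = 3×1.845×0.2215 = 1.226 m³/s
Panel 3-4: Δb = 2.9 m, d̄ = (1.84+2.20)/2 = 2.02, v̄ = (0.202+0.261)/2 = 0.2315 → q = 2.9×2.02×0.2315 = 1.356 m³/s
Panel 4-5: Δb = 7.6 m, d̄ = (2.20+1.14)/2 = 1.67, v̄ = (0.261+0.183)/2 = 0.222 → q = 7.6×1.67×0.222 = 2.818 m³/s
Panel 5-6: Δb = 4.8 m, d̄ = (1.14+0.42)/2 = 0.78, v̄ = (0.183+0.102)/2 = 0.1425 → q = 4.8×0.78×0.1425 = 0.5335 m³/s
Q = Σ q = 7.553 m³/s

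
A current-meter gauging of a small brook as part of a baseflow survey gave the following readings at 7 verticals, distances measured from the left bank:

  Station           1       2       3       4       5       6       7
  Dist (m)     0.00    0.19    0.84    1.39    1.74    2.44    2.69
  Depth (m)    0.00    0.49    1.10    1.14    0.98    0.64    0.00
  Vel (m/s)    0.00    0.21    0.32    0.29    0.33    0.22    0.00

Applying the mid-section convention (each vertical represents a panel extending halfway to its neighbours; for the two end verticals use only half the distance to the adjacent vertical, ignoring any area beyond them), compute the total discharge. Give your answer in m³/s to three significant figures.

0.640 m³/s

w_2 = (0.84 − 0.00)/2 = 0.42 m; q_2 = 0.21 × 0.49 × 0.42 = 0.04322 m³/s
w_3 = (1.39 − 0.19)/2 = 0.6 m; q_3 = 0.32 × 1.10 × 0.6 = 0.2112 m³/s
w_4 = (1.74 − 0.84)/2 = 0.45 m; q_4 = 0.29 × 1.14 × 0.45 = 0.1488 m³/s
w_5 = (2.44 − 1.39)/2 = 0.525 m; q_5 = 0.33 × 0.98 × 0.525 = 0.1698 m³/s
w_6 = (2.69 − 1.74)/2 = 0.475 m; q_6 = 0.22 × 0.64 × 0.475 = 0.06688 m³/s
Stations 1, 7 contribute zero (depth or velocity is 0).
Q = Σ qᵢ = 0.6399 m³/s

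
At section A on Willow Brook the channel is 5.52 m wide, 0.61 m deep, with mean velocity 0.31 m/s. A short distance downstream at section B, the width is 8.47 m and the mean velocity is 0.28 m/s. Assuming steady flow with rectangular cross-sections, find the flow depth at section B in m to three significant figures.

Q = A₁V₁ = (5.52×0.61) × 0.31 = 1.044 m³/s
d₂ = Q/(b₂ V₂) = 1.044/(8.47×0.28) = 0.4401 m

0.440 m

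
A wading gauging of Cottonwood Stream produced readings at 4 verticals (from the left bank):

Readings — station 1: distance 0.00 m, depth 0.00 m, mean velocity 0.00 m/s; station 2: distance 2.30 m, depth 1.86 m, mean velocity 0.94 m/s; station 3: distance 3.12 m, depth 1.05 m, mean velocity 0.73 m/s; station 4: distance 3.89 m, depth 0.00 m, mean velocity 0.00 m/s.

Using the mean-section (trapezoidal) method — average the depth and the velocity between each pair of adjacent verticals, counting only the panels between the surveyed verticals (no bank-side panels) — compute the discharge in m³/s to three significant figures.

2.15 m³/s

Panel 1-2: Δb = 2.3 m, d̄ = (0.00+1.86)/2 = 0.93, v̄ = (0.00+0.94)/2 = 0.47 → q = 2.3×0.93×0.47 = 1.005 m³/s
Panel 2-3: Δb = 0.82 m, d̄ = (1.86+1.05)/2 = 1.455, v̄ = (0.94+0.73)/2 = 0.835 → q = 0.82×1.455×0.835 = 0.9962 m³/s
Panel 3-4: Δb = 0.77 m, d̄ = (1.05+0.00)/2 = 0.525, v̄ = (0.73+0.00)/2 = 0.365 → q = 0.77×0.525×0.365 = 0.1476 m³/s
Q = Σ q = 2.149 m³/s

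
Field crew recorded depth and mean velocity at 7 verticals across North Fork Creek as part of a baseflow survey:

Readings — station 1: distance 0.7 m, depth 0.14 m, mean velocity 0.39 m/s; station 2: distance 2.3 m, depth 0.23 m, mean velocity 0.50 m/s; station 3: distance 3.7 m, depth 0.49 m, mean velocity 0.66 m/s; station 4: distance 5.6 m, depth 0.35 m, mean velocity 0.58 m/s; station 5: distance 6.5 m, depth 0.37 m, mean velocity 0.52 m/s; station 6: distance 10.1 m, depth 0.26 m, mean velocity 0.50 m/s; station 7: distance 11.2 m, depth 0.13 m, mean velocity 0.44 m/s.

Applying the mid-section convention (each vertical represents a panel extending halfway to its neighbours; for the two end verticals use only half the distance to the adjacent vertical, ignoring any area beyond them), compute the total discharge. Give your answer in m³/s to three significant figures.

1.80 m³/s

w_1 = (2.3 − 0.7)/2 = 0.8 m; q_1 = 0.39 × 0.14 × 0.8 = 0.04368 m³/s
w_2 = (3.7 − 0.7)/2 = 1.5 m; q_2 = 0.50 × 0.23 × 1.5 = 0.1725 m³/s
w_3 = (5.6 − 2.3)/2 = 1.65 m; q_3 = 0.66 × 0.49 × 1.65 = 0.5336 m³/s
w_4 = (6.5 − 3.7)/2 = 1.4 m; q_4 = 0.58 × 0.35 × 1.4 = 0.2842 m³/s
w_5 = (10.1 − 5.6)/2 = 2.25 m; q_5 = 0.52 × 0.37 × 2.25 = 0.4329 m³/s
w_6 = (11.2 − 6.5)/2 = 2.35 m; q_6 = 0.50 × 0.26 × 2.35 = 0.3055 m³/s
w_7 = (11.2 − 10.1)/2 = 0.55 m; q_7 = 0.44 × 0.13 × 0.55 = 0.03146 m³/s
Q = Σ qᵢ = 1.804 m³/s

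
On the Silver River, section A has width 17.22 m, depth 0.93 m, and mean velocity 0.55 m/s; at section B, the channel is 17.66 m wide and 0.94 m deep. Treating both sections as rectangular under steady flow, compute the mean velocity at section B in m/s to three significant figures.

Q = A₁V₁ = (17.22×0.93) × 0.55 = 8.808 m³/s
A₂ = 17.66 × 0.94 = 16.60 m²
V₂ = Q/A₂ = 8.808/16.60 = 0.5306 m/s

0.531 m/s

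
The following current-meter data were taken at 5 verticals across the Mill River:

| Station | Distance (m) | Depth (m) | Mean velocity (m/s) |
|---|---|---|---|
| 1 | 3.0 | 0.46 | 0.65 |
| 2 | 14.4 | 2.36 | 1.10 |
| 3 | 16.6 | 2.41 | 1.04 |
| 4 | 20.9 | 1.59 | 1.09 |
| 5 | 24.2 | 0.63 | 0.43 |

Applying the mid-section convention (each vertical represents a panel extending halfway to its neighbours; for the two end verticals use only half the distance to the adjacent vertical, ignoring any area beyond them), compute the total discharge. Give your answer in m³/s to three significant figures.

34.5 m³/s

w_1 = (14.4 − 3.0)/2 = 5.7 m; q_1 = 0.65 × 0.46 × 5.7 = 1.704 m³/s
w_2 = (16.6 − 3.0)/2 = 6.8 m; q_2 = 1.10 × 2.36 × 6.8 = 17.65 m³/s
w_3 = (20.9 − 14.4)/2 = 3.25 m; q_3 = 1.04 × 2.41 × 3.25 = 8.146 m³/s
w_4 = (24.2 − 16.6)/2 = 3.8 m; q_4 = 1.09 × 1.59 × 3.8 = 6.586 m³/s
w_5 = (24.2 − 20.9)/2 = 1.65 m; q_5 = 0.43 × 0.63 × 1.65 = 0.4470 m³/s
Q = Σ qᵢ = 34.54 m³/s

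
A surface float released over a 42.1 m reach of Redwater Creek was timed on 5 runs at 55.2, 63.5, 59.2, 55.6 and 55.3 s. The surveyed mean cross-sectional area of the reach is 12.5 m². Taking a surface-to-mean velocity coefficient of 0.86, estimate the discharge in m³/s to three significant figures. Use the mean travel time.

t̄ = (55.2 + 63.5 + 59.2 + 55.6 + 55.3) / 5 = 57.76 s
v_surface = L / t̄ = 42.1 / 57.76 = 0.7289 m/s
v_mean = 0.86 × 0.7289 = 0.6268 m/s
Q = A × v_mean = 12.5 × 0.6268 = 7.835 m³/s

7.84 m³/s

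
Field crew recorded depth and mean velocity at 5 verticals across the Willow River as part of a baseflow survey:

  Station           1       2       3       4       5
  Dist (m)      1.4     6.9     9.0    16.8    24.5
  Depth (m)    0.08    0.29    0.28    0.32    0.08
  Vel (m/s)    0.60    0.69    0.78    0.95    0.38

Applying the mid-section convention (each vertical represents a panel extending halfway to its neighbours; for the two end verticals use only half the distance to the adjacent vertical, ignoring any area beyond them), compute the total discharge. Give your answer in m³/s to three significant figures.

4.45 m³/s

w_1 = (6.9 − 1.4)/2 = 2.75 m; q_1 = 0.60 × 0.08 × 2.75 = 0.1320 m³/s
w_2 = (9.0 − 1.4)/2 = 3.8 m; q_2 = 0.69 × 0.29 × 3.8 = 0.7604 m³/s
w_3 = (16.8 − 6.9)/2 = 4.95 m; q_3 = 0.78 × 0.28 × 4.95 = 1.081 m³/s
w_4 = (24.5 − 9.0)/2 = 7.75 m; q_4 = 0.95 × 0.32 × 7.75 = 2.356 m³/s
w_5 = (24.5 − 16.8)/2 = 3.85 m; q_5 = 0.38 × 0.08 × 3.85 = 0.1170 m³/s
Q = Σ qᵢ = 4.447 m³/s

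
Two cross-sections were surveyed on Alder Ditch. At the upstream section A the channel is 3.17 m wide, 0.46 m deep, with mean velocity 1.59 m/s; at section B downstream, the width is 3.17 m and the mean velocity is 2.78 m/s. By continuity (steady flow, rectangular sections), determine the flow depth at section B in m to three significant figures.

0.263 m

Q = A₁V₁ = (3.17×0.46) × 1.59 = 2.319 m³/s
d₂ = Q/(b₂ V₂) = 2.319/(3.17×2.78) = 0.2631 m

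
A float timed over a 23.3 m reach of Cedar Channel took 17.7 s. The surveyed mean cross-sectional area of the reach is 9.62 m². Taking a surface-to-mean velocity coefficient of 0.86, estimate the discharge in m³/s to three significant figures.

10.9 m³/s

v_surface = L / t̄ = 23.3 / 17.7 = 1.316 m/s
v_mean = 0.86 × 1.316 = 1.132 m/s
Q = A × v_mean = 9.62 × 1.132 = 10.89 m³/s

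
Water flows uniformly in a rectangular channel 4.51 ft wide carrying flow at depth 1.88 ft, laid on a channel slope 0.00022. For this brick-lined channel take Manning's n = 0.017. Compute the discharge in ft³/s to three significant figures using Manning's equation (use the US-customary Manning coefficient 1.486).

11.2 ft³/s

A = b·y = 4.51 × 1.88 = 8.479 ft²
P = b + 2y = 4.51 + 2×1.88 = 8.270 ft
R = A/P = 8.479/8.270 = 1.025 ft
Q = (1.486/n)·A·R^(2/3)·S^(1/2) = (1.486/0.017) × 8.479 × 1.025^(2/3) × 0.00022^(1/2) = 11.18 ft³/s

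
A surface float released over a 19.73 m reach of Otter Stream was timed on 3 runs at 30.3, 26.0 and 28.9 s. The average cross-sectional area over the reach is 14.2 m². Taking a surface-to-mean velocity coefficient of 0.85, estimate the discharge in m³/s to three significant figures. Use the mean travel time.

t̄ = (30.3 + 26.0 + 28.9) / 3 = 28.4 s
v_surface = L / t̄ = 19.73 / 28.4 = 0.6947 m/s
v_mean = 0.85 × 0.6947 = 0.5905 m/s
Q = A × v_mean = 14.2 × 0.5905 = 8.385 m³/s

8.39 m³/s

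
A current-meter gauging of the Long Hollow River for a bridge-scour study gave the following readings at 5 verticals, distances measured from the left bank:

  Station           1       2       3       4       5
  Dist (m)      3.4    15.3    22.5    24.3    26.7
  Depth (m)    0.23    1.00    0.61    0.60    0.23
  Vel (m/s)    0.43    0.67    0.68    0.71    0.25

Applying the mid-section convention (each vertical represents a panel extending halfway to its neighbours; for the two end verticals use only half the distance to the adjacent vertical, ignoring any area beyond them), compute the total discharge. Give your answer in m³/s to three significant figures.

9.82 m³/s

w_1 = (15.3 − 3.4)/2 = 5.95 m; q_1 = 0.43 × 0.23 × 5.95 = 0.5885 m³/s
w_2 = (22.5 − 3.4)/2 = 9.55 m; q_2 = 0.67 × 1.00 × 9.55 = 6.399 m³/s
w_3 = (24.3 − 15.3)/2 = 4.5 m; q_3 = 0.68 × 0.61 × 4.5 = 1.867 m³/s
w_4 = (26.7 − 22.5)/2 = 2.1 m; q_4 = 0.71 × 0.60 × 2.1 = 0.8946 m³/s
w_5 = (26.7 − 24.3)/2 = 1.2 m; q_5 = 0.25 × 0.23 × 1.2 = 0.06900 m³/s
Q = Σ qᵢ = 9.817 m³/s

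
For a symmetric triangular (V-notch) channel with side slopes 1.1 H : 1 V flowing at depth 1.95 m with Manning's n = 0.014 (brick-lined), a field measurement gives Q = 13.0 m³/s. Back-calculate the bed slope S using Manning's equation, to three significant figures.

0.00293

A = z·y² = 1.1×1.95² = 4.183 m²
P = 2y√(1+z²) = 2×1.95×√(1+1.1²) = 5.798 m
R = A/P = 4.183/5.798 = 0.7214 m
S = (Q·n / (1·A·R^(2/3)))² = (13.0×0.014 / (1×4.183×0.8044))² = 0.002926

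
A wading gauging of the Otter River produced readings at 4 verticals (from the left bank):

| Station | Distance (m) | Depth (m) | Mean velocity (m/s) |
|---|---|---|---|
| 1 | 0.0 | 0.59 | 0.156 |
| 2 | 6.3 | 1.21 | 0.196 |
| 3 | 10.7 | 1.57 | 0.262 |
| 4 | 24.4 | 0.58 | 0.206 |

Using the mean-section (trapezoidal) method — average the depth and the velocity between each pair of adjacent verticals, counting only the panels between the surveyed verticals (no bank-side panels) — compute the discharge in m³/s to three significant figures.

Panel 1-2: Δb = 6.3 m, d̄ = (0.59+1.21)/2 = 0.9, v̄ = (0.156+0.196)/2 = 0.176 → q = 6.3×0.9×0.176 = 0.9979 m³/s
Panel 2-3: Δb = 4.4 m, d̄ = (1.21+1.57)/2 = 1.39, v̄ = (0.196+0.262)/2 = 0.229 → q = 4.4×1.39×0.229 = 1.401 m³/s
Panel 3-4: Δb = 13.7 m, d̄ = (1.57+0.58)/2 = 1.075, v̄ = (0.262+0.206)/2 = 0.234 → q = 13.7×1.075×0.234 = 3.446 m³/s
Q = Σ q = 5.845 m³/s

5.84 m³/s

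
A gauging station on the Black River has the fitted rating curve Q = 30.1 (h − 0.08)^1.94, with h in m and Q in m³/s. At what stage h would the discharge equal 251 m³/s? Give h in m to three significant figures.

h − h₀ = (Q/C)^(1/b) = (251/30.1)^(1/1.94) = 2.984 m
h = 0.08 + 2.984 = 3.064 m

3.06 m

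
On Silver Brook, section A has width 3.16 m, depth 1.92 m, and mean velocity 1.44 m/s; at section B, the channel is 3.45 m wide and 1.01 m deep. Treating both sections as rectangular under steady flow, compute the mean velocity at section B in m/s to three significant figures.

Q = A₁V₁ = (3.16×1.92) × 1.44 = 8.737 m³/s
A₂ = 3.45 × 1.01 = 3.485 m²
V₂ = Q/A₂ = 8.737/3.485 = 2.507 m/s

2.51 m/s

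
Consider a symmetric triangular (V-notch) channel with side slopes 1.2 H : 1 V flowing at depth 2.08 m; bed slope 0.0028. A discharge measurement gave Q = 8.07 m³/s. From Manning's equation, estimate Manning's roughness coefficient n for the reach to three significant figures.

0.0293

A = z·y² = 1.2×2.08² = 5.192 m²
P = 2y√(1+z²) = 2×2.08×√(1+1.2²) = 6.498 m
R = A/P = 5.192/6.498 = 0.7990 m
n = (1/Q)·A·R^(2/3)·S^(1/2) = (1/8.07) × 5.192 × 0.8610 × 0.05292 = 0.02931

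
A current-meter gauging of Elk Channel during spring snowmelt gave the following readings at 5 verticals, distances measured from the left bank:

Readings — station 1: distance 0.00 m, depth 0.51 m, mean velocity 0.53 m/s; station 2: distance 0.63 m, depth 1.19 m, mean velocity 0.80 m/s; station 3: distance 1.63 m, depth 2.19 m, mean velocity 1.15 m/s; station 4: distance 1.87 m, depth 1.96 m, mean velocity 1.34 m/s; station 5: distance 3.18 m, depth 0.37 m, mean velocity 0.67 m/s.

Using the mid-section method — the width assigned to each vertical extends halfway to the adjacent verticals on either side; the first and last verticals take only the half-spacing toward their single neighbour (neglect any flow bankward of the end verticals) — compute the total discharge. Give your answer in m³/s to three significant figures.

4.62 m³/s

w_1 = (0.63 − 0.00)/2 = 0.315 m; q_1 = 0.53 × 0.51 × 0.315 = 0.08514 m³/s
w_2 = (1.63 − 0.00)/2 = 0.815 m; q_2 = 0.80 × 1.19 × 0.815 = 0.7759 m³/s
w_3 = (1.87 − 0.63)/2 = 0.62 m; q_3 = 1.15 × 2.19 × 0.62 = 1.561 m³/s
w_4 = (3.18 − 1.63)/2 = 0.775 m; q_4 = 1.34 × 1.96 × 0.775 = 2.035 m³/s
w_5 = (3.18 − 1.87)/2 = 0.655 m; q_5 = 0.67 × 0.37 × 0.655 = 0.1624 m³/s
Q = Σ qᵢ = 4.620 m³/s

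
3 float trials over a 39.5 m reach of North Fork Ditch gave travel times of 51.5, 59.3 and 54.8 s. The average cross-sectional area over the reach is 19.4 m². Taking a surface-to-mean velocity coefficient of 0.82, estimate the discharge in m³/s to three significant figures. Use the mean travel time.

11.4 m³/s

t̄ = (51.5 + 59.3 + 54.8) / 3 = 55.2 s
v_surface = L / t̄ = 39.5 / 55.2 = 0.7156 m/s
v_mean = 0.82 × 0.7156 = 0.5868 m/s
Q = A × v_mean = 19.4 × 0.5868 = 11.38 m³/s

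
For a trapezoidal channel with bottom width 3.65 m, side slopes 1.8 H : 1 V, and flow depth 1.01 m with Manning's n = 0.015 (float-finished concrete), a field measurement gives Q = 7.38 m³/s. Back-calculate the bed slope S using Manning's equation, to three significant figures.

0.000638

A = (b + z·y)·y = (3.65 + 1.8×1.01)×1.01 = 5.523 m²
P = b + 2y√(1+z²) = 3.65 + 2×1.01×√(1+1.8²) = 7.809 m
R = A/P = 5.523/7.809 = 0.7072 m
S = (Q·n / (1·A·R^(2/3)))² = (7.38×0.015 / (1×5.523×0.7938))² = 0.0006377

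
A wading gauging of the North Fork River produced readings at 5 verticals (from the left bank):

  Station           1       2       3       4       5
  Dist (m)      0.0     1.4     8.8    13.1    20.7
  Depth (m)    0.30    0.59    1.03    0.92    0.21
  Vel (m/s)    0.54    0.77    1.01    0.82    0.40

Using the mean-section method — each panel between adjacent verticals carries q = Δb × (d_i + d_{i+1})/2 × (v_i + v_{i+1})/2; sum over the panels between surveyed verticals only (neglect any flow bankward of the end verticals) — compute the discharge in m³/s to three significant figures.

Panel 1-2: Δb = 1.4 m, d̄ = (0.30+0.59)/2 = 0.445, v̄ = (0.54+0.77)/2 = 0.655 → q = 1.4×0.445×0.655 = 0.4081 m³/s
Panel 2-3: Δb = 7.4 m, d̄ = (0.59+1.03)/2 = 0.81, v̄ = (0.77+1.01)/2 = 0.89 → q = 7.4×0.81×0.89 = 5.335 m³/s
Panel 3-4: Δb = 4.3 m, d̄ = (1.03+0.92)/2 = 0.975, v̄ = (1.01+0.82)/2 = 0.915 → q = 4.3×0.975×0.915 = 3.836 m³/s
Panel 4-5: Δb = 7.6 m, d̄ = (0.92+0.21)/2 = 0.565, v̄ = (0.82+0.40)/2 = 0.61 → q = 7.6×0.565×0.61 = 2.619 m³/s
Q = Σ q = 12.20 m³/s

12.2 m³/s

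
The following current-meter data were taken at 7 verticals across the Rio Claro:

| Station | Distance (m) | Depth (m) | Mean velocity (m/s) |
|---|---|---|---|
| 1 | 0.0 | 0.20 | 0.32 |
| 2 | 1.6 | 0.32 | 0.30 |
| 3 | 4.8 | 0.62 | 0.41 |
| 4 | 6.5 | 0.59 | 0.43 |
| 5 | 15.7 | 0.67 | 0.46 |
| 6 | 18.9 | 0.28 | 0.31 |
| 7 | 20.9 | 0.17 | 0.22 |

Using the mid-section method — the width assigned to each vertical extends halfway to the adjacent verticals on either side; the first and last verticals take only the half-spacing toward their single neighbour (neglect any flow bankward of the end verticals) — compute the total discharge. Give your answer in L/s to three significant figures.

w_1 = (1.6 − 0.0)/2 = 0.8 m; q_1 = 0.32 × 0.20 × 0.8 = 0.05120 m³/s
w_2 = (4.8 − 0.0)/2 = 2.4 m; q_2 = 0.30 × 0.32 × 2.4 = 0.2304 m³/s
w_3 = (6.5 − 1.6)/2 = 2.45 m; q_3 = 0.41 × 0.62 × 2.45 = 0.6228 m³/s
w_4 = (15.7 − 4.8)/2 = 5.45 m; q_4 = 0.43 × 0.59 × 5.45 = 1.383 m³/s
w_5 = (18.9 − 6.5)/2 = 6.2 m; q_5 = 0.46 × 0.67 × 6.2 = 1.911 m³/s
w_6 = (20.9 − 15.7)/2 = 2.6 m; q_6 = 0.31 × 0.28 × 2.6 = 0.2257 m³/s
w_7 = (20.9 − 18.9)/2 = 1 m; q_7 = 0.22 × 0.17 × 1 = 0.03740 m³/s
Q = Σ qᵢ = 4.461 m³/s
= 4.461 × 1000 = 4461 L/s

4460 L/s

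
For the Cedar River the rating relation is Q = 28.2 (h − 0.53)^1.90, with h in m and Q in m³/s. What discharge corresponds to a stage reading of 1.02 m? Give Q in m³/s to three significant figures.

7.27 m³/s

Q = 28.2 × (1.02 − 0.53)^1.90 = 28.2 × 0.49^1.90 = 7.271 m³/s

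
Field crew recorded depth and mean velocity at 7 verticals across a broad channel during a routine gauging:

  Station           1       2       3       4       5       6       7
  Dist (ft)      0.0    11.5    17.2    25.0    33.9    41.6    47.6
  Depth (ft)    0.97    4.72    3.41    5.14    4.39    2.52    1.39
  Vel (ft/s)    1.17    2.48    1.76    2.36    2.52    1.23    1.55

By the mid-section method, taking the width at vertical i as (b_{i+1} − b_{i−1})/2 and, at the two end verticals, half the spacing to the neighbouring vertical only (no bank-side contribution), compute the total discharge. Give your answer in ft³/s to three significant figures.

369 ft³/s

w_1 = (11.5 − 0.0)/2 = 5.75 ft; q_1 = 1.17 × 0.97 × 5.75 = 6.526 ft³/s
w_2 = (17.2 − 0.0)/2 = 8.6 ft; q_2 = 2.48 × 4.72 × 8.6 = 100.7 ft³/s
w_3 = (25.0 − 11.5)/2 = 6.75 ft; q_3 = 1.76 × 3.41 × 6.75 = 40.51 ft³/s
w_4 = (33.9 − 17.2)/2 = 8.35 ft; q_4 = 2.36 × 5.14 × 8.35 = 101.3 ft³/s
w_5 = (41.6 − 25.0)/2 = 8.3 ft; q_5 = 2.52 × 4.39 × 8.3 = 91.82 ft³/s
w_6 = (47.6 − 33.9)/2 = 6.85 ft; q_6 = 1.23 × 2.52 × 6.85 = 21.23 ft³/s
w_7 = (47.6 − 41.6)/2 = 3 ft; q_7 = 1.55 × 1.39 × 3 = 6.464 ft³/s
Q = Σ qᵢ = 368.5 ft³/s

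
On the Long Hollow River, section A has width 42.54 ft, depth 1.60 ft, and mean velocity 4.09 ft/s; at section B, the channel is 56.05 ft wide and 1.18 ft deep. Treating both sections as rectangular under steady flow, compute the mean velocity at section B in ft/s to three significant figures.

4.21 ft/s

Q = A₁V₁ = (42.54×1.60) × 4.09 = 278.4 ft³/s
A₂ = 56.05 × 1.18 = 66.14 ft²
V₂ = Q/A₂ = 278.4/66.14 = 4.209 ft/s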